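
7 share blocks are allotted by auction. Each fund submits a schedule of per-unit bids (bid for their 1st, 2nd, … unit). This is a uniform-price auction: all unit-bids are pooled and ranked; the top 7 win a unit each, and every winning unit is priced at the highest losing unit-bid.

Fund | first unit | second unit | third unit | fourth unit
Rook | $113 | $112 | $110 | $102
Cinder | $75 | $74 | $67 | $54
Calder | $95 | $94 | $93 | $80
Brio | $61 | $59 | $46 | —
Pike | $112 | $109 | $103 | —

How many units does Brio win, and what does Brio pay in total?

Pooled unit-bids ranked (top 7): 113 (Rook-1), 112 (Rook-2), 112 (Pike-1), 110 (Rook-3), 109 (Pike-2), 103 (Pike-3), 102 (Rook-4)
First bid not allocated: $95.
Brio wins 0 unit(s) at $95 each.

Brio: 0 units, pays $0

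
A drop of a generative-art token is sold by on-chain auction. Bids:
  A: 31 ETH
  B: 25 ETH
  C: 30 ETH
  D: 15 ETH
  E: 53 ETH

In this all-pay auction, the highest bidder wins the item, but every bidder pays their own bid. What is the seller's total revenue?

Total revenue: 154 ETH

Rule: the highest bidder wins the item, but every bidder pays their own bid.
Bids ranked: 53 (E) > 31 (A) > 30 (C) > 25 (B) > 15 (D)
E wins with the top bid; all bids are sunk regardless.
Every bidder forfeits their bid regardless of winning.
Revenue = 31 + 25 + 30 + 15 + 53 = 154 ETH.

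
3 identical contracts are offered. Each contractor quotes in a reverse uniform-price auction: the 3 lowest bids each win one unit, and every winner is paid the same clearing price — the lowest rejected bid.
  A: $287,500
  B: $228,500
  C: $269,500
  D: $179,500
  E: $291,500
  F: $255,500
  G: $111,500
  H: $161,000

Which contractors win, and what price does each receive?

G, H, D; each is paid $228,500

Bids ranked low→high: 111,500 (G), 161,000 (H), 179,500 (D), 228,500 (B), 255,500 (F), …
Lowest 3: G, H, D.
First losing bid is B's $228,500, which sets the uniform price.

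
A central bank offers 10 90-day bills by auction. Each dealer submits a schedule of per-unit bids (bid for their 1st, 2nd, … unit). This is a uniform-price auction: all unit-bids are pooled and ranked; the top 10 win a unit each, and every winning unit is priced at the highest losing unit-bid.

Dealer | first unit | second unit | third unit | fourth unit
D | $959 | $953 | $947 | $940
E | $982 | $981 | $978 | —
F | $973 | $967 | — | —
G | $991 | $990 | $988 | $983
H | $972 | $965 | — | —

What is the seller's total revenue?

Pooled unit-bids ranked (top 10): 991 (G-1), 990 (G-2), 988 (G-3), 983 (G-4), 982 (E-1), 981 (E-2), 978 (E-3), 973 (F-1), 972 (H-1), 967 (F-2)
Highest rejected unit-bid = $965.
Allocation: E 3, F 2, G 4, H 1. Every unit priced at $965.
Revenue = 10 × 965 = $9,650.

Total revenue: $9,650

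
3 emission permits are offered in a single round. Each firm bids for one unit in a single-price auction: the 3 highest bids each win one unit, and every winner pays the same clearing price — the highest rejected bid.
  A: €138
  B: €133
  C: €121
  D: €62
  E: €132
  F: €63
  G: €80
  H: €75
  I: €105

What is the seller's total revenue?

Total revenue: €363

Ordering the bids: 138 (A), 133 (B), 132 (E), 121 (C), 105 (I), …
The 3 highest are A, B, E.
First losing bid is C's €121, which sets the uniform price.
Total revenue = 3 × €121 = €363.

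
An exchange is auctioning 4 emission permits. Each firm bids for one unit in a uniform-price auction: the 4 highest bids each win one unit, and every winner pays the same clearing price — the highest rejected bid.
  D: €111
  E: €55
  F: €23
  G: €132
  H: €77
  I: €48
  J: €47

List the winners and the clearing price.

Ordering the bids: 132 (G), 111 (D), 77 (H), 55 (E), 48 (I), 47 (J), …
Winners (4 units): G, D, H, E.
Highest unsuccessful bid: €48 → clearing price.

G, D, H, E; each pays €48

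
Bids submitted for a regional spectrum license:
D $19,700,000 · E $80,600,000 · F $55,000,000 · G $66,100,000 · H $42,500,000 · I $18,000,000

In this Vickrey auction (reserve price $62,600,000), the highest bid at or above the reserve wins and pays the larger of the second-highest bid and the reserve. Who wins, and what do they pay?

Sorting bids: 80,600,000 (E) > 66,100,000 (G) > 55,000,000 (F) > 42,500,000 (H) > 19,700,000 (D) > 18,000,000 (I)
E has the top bid at or above the reserve ($80,600,000).
max(second-highest $66,100,000, reserve $62,600,000) = $66,100,000; the reserve does not bind.

E pays $66,100,000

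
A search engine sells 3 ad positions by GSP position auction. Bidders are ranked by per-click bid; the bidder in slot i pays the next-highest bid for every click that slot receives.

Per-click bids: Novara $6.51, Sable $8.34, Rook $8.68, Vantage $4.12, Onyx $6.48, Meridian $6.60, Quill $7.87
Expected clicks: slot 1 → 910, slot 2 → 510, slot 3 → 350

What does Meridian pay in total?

Meridian pays $0.00

Per-click bids in order: $8.68 (Rook) > $8.34 (Sable) > $7.87 (Quill) > $6.60 (Meridian) > …
Meridian ranks below slot 3 → no slot, pays nothing.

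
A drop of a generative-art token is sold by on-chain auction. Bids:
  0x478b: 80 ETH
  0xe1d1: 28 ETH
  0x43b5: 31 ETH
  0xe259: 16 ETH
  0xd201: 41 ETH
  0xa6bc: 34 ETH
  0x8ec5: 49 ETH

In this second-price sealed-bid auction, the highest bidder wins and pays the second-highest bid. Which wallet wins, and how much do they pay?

0x478b pays 49 ETH

Sorting bids: 80 (0x478b) > 49 (0x8ec5) > 41 (0xd201) > 34 (0xa6bc) > 31 (0x43b5) > 28 (0xe1d1) > …
Second-price: 0x478b pays 0x8ec5's bid of 49 ETH.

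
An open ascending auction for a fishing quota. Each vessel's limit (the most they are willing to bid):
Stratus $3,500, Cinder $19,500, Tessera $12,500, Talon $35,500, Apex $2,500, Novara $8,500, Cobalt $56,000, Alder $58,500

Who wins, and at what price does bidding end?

Limits ranked: 58,500 (Alder) > 56,000 (Cobalt) > 35,500 (Talon) > 19,500 (Cinder) > 12,500 (Tessera) > 8,500 (Novara) > …
Bidding ends when Cobalt exits at $56,000; Alder takes it.

Alder wins at $56,000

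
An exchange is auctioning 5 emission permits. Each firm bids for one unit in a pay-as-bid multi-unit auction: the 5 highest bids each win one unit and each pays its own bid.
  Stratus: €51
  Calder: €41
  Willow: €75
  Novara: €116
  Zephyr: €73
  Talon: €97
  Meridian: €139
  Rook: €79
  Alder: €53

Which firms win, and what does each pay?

Meridian €139, Novara €116, Talon €97, Rook €79, Willow €75

Ordering the bids: 139 (Meridian), 116 (Novara), 97 (Talon), 79 (Rook), 75 (Willow), 73 (Zephyr), 53 (Alder), …
Winners (5 units): Meridian, Novara, Talon, Rook, Willow.
Each winner pays its own bid: Meridian €139, Novara €116, Talon €97, Rook €79, Willow €75.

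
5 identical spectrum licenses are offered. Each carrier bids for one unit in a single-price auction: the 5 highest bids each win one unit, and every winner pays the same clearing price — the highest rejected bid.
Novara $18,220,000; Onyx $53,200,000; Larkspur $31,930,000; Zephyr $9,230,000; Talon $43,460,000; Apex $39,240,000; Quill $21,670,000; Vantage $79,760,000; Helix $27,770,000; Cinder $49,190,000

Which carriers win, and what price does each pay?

Sorting: 79,760,000 (Vantage), 53,200,000 (Onyx), 49,190,000 (Cinder), 43,460,000 (Talon), 39,240,000 (Apex), 31,930,000 (Larkspur), 27,770,000 (Helix), …
Top 5: Vantage, Onyx, Cinder, Talon, Apex.
Clearing price = highest rejected bid = $31,930,000.

Vantage, Onyx, Cinder, Talon, Apex; each pays $31,930,000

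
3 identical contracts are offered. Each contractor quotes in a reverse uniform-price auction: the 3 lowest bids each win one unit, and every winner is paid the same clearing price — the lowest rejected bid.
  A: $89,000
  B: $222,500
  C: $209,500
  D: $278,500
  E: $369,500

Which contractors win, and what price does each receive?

Sorting: 89,000 (A), 209,500 (C), 222,500 (B), 278,500 (D), 369,500 (E)
Lowest 3: A, C, B.
First losing bid is D's $278,500, which sets the uniform price.

A, C, B; each is paid $278,500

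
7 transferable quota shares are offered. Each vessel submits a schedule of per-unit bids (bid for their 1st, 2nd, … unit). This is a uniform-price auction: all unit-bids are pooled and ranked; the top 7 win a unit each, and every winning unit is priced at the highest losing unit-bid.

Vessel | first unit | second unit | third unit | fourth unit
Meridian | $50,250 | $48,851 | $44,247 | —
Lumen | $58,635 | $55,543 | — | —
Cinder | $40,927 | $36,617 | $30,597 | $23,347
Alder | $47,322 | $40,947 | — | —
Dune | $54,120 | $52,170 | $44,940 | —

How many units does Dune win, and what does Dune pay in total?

Dune: 2 units, pays $89,880

Pooled unit-bids ranked (top 7): 58,635 (Lumen-1), 55,543 (Lumen-2), 54,120 (Dune-1), 52,170 (Dune-2), 50,250 (Meridian-1), 48,851 (Meridian-2), 47,322 (Alder-1)
First bid not allocated: $44,940.
Dune wins 2 unit(s) at $44,940 each.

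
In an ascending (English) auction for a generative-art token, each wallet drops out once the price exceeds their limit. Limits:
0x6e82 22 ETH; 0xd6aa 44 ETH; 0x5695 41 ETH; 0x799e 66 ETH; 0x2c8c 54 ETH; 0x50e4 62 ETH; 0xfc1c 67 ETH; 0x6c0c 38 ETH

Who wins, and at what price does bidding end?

Limits ranked: 67 (0xfc1c) > 66 (0x799e) > 62 (0x50e4) > 54 (0x2c8c) > 44 (0xd6aa) > 41 (0x5695) > …
0x799e is the last rival to drop out, at 66 ETH; 0xfc1c remains and wins at that price.

0xfc1c wins at 66 ETH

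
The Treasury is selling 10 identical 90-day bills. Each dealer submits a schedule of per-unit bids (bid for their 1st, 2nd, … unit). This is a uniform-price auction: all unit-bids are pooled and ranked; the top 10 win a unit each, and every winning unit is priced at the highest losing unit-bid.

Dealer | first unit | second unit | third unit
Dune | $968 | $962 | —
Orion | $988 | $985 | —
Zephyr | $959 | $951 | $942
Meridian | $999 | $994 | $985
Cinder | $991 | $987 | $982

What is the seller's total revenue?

Total revenue: $9,590

Merging the schedules and taking the best 10: 999 (Meridian-1), 994 (Meridian-2), 991 (Cinder-1), 988 (Orion-1), 987 (Cinder-2), 985 (Orion-2), 985 (Meridian-3), 982 (Cinder-3), 968 (Dune-1), 962 (Dune-2)
The (k+1)-th unit-bid is $959.
Allocation: Cinder 3, Dune 2, Meridian 3, Orion 2. Every unit priced at $959.
Revenue = 10 × 959 = $9,590.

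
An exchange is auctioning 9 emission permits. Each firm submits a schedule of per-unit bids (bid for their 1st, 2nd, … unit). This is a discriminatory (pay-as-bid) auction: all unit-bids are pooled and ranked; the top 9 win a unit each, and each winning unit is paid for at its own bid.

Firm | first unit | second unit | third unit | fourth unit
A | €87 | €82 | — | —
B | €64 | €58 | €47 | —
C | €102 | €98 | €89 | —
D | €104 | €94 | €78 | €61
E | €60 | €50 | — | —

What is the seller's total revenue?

Total revenue: €798

Merging the schedules and taking the best 9: 104 (D-1), 102 (C-1), 98 (C-2), 94 (D-2), 89 (C-3), 87 (A-1), 82 (A-2), 78 (D-3), 64 (B-1)
Next rejected bid: €61 (not a price — pay-as-bid).
Each winning unit pays its own bid.
Revenue = 104 + 102 + 98 + 94 + 89 + 87 + 82 + 78 + 64 = €798.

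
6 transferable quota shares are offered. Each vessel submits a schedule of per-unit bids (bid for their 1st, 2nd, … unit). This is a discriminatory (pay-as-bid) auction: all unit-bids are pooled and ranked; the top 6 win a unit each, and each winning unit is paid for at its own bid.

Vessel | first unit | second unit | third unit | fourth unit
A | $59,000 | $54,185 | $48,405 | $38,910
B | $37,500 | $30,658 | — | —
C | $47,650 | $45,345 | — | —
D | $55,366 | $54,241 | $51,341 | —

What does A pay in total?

A pays $161,590

Pooled unit-bids ranked (top 6): 59,000 (A-1), 55,366 (D-1), 54,241 (D-2), 54,185 (A-2), 51,341 (D-3), 48,405 (A-3)
Next rejected bid: $47,650 (not a price — pay-as-bid).
A's winning unit-bids: 59,000 + 54,185 + 48,405 = $161,590.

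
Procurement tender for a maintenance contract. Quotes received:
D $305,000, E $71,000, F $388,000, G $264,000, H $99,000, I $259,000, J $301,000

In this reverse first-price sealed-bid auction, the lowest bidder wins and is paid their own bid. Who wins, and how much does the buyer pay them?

Reverse first-price sealed-bid auction: the lowest bidder wins and is paid their own bid.
Bids ranked: 71,000 (E) < 99,000 (H) < 259,000 (I) < 264,000 (G) < 301,000 (J) < 305,000 (D) < …
E is lowest → is paid own bid, $71,000.

E is paid $71,000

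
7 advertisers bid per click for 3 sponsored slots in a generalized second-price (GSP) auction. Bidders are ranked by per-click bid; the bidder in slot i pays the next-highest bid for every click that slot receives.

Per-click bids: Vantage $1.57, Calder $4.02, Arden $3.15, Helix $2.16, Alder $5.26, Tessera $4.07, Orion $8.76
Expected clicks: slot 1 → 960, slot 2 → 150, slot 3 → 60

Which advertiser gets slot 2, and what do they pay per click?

Alder; $4.07 per click

Per-click bids in order: $8.76 (Orion) > $5.26 (Alder) > $4.07 (Tessera) > $4.02 (Calder) > …
Slot 2 goes to the second-ranked bidder, Alder, who pays the next bid down: $4.07/click.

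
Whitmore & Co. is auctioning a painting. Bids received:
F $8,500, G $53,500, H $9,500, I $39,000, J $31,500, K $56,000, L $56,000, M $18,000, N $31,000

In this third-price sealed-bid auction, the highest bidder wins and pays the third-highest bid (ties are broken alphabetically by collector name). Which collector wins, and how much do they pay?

K pays $53,500

Bids in order: 56,000 (K) > 56,000 (L) > 53,500 (G) > 39,000 (I) > 31,500 (J) > 31,000 (N) > …
K and L tie at $56,000; tie-break gives it to K.
K wins; payment is bid #3 in the ranking = $53,500.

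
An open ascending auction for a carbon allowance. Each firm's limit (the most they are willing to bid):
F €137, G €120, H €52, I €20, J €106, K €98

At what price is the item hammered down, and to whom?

F wins at €120

Open ascending-bid auction: the price rises until one bidder remains; the winner pays the price at which the last rival dropped out.
Sorting limits: 137 (F) > 120 (G) > 106 (J) > 98 (K) > 52 (H) > 20 (I)
Once the price passes €120, only F is left; the hammer falls at G's limit of €120.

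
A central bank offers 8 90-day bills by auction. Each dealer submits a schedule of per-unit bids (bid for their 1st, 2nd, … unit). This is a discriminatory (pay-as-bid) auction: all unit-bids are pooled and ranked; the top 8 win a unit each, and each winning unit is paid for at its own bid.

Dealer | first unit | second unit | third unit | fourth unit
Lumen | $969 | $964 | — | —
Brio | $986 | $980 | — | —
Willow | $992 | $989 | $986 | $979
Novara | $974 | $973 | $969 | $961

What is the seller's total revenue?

Merging the schedules and taking the best 8: 992 (Willow-1), 989 (Willow-2), 986 (Brio-1), 986 (Willow-3), 980 (Brio-2), 979 (Willow-4), 974 (Novara-1), 973 (Novara-2)
Next rejected bid: $969 (not a price — pay-as-bid).
Each winning unit pays its own bid.
Revenue = 992 + 989 + 986 + 986 + 980 + 979 + 974 + 973 = $7,859.

Total revenue: $7,859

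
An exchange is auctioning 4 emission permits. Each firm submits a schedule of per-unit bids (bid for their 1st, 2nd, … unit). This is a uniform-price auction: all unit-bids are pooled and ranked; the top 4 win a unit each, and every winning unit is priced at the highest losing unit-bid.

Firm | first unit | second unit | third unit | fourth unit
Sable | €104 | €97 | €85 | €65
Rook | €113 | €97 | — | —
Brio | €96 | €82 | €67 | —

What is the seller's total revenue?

Merging the schedules and taking the best 4: 113 (Rook-1), 104 (Sable-1), 97 (Sable-2), 97 (Rook-2)
Highest rejected unit-bid = €96.
Allocation: Rook 2, Sable 2. Every unit priced at €96.
Revenue = 4 × 96 = €384.

Total revenue: €384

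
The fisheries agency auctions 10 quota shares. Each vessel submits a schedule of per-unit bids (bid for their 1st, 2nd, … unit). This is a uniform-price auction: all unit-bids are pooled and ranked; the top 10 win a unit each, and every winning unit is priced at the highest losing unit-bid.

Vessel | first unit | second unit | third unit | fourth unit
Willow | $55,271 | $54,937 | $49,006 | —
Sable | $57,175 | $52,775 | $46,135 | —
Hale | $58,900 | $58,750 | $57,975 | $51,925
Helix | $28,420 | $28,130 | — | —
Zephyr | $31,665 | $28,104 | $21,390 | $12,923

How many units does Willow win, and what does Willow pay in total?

Willow: 3 units, pays $94,995

All unit-bids, highest first — top 10: 58,900 (Hale-1), 58,750 (Hale-2), 57,975 (Hale-3), 57,175 (Sable-1), 55,271 (Willow-1), 54,937 (Willow-2), 52,775 (Sable-2), 51,925 (Hale-4), 49,006 (Willow-3), 46,135 (Sable-3)
First bid not allocated: $31,665.
Willow wins 3 unit(s) at $31,665 each.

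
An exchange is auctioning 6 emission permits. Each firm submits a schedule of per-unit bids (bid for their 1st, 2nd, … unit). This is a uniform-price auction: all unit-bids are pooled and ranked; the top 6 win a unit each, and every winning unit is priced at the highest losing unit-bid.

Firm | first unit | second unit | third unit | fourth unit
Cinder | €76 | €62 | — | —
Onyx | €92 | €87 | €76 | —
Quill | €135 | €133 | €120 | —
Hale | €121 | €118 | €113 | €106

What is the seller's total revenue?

Total revenue: €636

All unit-bids, highest first — top 6: 135 (Quill-1), 133 (Quill-2), 121 (Hale-1), 120 (Quill-3), 118 (Hale-2), 113 (Hale-3)
The (k+1)-th unit-bid is €106.
Allocation: Hale 3, Quill 3. Every unit priced at €106.
Revenue = 6 × 106 = €636.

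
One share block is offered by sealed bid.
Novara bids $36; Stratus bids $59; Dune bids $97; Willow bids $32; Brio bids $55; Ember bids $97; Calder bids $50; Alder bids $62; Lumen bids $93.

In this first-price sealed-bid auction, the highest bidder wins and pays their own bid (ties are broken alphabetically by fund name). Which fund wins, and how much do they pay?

Sorting bids: 97 (Dune) > 97 (Ember) > 93 (Lumen) > 62 (Alder) > 59 (Stratus) > 55 (Brio) > …
Tie at $97 → Dune wins by tie-break.
Dune has the highest bid and pays exactly that: $97.

Dune pays $97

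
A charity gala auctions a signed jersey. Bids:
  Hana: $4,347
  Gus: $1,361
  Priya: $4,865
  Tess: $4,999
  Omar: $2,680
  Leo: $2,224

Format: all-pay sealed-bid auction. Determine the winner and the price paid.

Bids ranked: 4,999 (Tess) > 4,865 (Priya) > 4,347 (Hana) > 2,680 (Omar) > 2,224 (Leo) > 1,361 (Gus)
Tess is highest and takes the item; every bidder forfeits their bid.

Tess pays $4,999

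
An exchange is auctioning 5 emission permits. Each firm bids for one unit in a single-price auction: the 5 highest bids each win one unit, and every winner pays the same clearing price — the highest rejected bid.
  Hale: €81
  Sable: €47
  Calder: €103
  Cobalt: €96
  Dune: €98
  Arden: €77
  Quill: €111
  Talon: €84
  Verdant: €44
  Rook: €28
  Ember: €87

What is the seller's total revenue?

Ordering the bids: 111 (Quill), 103 (Calder), 98 (Dune), 96 (Cobalt), 87 (Ember), 84 (Talon), 81 (Hale), …
Top 5: Quill, Calder, Dune, Cobalt, Ember.
Highest unsuccessful bid: €84 → clearing price.
Total revenue = 5 × €84 = €420.

Total revenue: €420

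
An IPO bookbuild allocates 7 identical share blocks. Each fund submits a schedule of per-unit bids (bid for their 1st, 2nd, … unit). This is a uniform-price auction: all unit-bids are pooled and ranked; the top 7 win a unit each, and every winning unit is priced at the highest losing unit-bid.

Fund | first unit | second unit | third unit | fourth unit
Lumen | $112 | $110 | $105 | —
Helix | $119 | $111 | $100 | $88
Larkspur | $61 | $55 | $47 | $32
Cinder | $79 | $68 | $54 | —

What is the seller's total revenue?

All unit-bids, highest first — top 7: 119 (Helix-1), 112 (Lumen-1), 111 (Helix-2), 110 (Lumen-2), 105 (Lumen-3), 100 (Helix-3), 88 (Helix-4)
The (k+1)-th unit-bid is $79.
Allocation: Helix 4, Lumen 3. Every unit priced at $79.
Revenue = 7 × 79 = $553.

Total revenue: $553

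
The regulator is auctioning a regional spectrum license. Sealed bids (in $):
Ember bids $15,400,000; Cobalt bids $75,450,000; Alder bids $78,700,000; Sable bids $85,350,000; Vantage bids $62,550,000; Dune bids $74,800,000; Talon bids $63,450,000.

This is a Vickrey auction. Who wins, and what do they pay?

Sable pays $78,700,000

Bids in order: 85,350,000 (Sable) > 78,700,000 (Alder) > 75,450,000 (Cobalt) > 74,800,000 (Dune) > 63,450,000 (Talon) > 62,550,000 (Vantage) > …
Second-price: Sable pays Alder's bid of $78,700,000.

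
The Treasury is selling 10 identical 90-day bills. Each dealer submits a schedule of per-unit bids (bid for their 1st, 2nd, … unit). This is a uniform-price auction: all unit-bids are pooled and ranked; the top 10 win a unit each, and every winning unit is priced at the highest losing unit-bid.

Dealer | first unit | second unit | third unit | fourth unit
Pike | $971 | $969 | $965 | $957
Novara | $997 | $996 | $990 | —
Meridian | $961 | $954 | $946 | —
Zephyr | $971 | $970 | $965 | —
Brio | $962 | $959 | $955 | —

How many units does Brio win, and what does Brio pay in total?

Brio: 1 unit, pays $961

Pooled unit-bids ranked (top 10): 997 (Novara-1), 996 (Novara-2), 990 (Novara-3), 971 (Pike-1), 971 (Zephyr-1), 970 (Zephyr-2), 969 (Pike-2), 965 (Pike-3), 965 (Zephyr-3), 962 (Brio-1)
First bid not allocated: $961.
Brio wins 1 unit(s) at $961 each.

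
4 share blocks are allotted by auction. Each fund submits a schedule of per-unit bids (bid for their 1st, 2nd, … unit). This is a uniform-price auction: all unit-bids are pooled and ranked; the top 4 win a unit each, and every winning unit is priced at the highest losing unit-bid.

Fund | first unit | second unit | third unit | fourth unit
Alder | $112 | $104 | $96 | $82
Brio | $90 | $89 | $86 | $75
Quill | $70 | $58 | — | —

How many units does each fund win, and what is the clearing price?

Merging the schedules and taking the best 4: 112 (Alder-1), 104 (Alder-2), 96 (Alder-3), 90 (Brio-1)
The (k+1)-th unit-bid is $89.
Allocation: Alder 3, Brio 1.

Alder 3, Brio 1; clearing price $89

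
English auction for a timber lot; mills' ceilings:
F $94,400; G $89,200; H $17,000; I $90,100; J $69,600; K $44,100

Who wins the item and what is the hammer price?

F wins at $90,100

Limits in order: 94,400 (F) > 90,100 (I) > 89,200 (G) > 69,600 (J) > 44,100 (K) > 17,000 (H)
I is the last rival to drop out, at $90,100; F remains and wins at that price.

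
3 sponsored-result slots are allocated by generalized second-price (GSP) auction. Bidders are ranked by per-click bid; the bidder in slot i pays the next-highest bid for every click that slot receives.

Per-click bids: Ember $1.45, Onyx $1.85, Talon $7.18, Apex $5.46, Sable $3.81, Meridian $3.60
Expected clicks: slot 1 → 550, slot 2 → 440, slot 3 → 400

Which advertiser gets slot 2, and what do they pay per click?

Apex; $3.81 per click

Per-click bids in order: $7.18 (Talon) > $5.46 (Apex) > $3.81 (Sable) > $3.60 (Meridian) > …
Slot 2 goes to the second-ranked bidder, Apex, who pays the next bid down: $3.81/click.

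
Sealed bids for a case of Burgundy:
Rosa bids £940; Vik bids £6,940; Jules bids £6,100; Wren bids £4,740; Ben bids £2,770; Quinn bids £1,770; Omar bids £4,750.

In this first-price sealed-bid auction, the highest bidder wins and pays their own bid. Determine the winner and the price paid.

First-price sealed-bid auction: the highest bidder wins and pays their own bid.
Bids ranked: 6,940 (Vik) > 6,100 (Jules) > 4,750 (Omar) > 4,740 (Wren) > 2,770 (Ben) > 1,770 (Quinn) > …
First-price: Vik pays what they bid, £6,940.

Vik pays £6,940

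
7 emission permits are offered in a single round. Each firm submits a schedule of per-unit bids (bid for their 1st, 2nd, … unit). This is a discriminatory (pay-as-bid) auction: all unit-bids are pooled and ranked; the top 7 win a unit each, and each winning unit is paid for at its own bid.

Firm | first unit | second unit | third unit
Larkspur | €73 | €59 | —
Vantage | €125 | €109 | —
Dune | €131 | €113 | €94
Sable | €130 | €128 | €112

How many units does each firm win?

Pooled unit-bids ranked (top 7): 131 (Dune-1), 130 (Sable-1), 128 (Sable-2), 125 (Vantage-1), 113 (Dune-2), 112 (Sable-3), 109 (Vantage-2)
Next rejected bid: €94 (not a price — pay-as-bid).
Allocation: Dune 2, Sable 3, Vantage 2.

Dune 2, Sable 3, Vantage 2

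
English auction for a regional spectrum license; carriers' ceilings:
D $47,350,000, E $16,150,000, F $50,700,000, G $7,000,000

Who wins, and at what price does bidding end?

Sorting limits: 50,700,000 (F) > 47,350,000 (D) > 16,150,000 (E) > 7,000,000 (G)
Once the price passes $47,350,000, only F is left; the hammer falls at D's limit of $47,350,000.

F wins at $47,350,000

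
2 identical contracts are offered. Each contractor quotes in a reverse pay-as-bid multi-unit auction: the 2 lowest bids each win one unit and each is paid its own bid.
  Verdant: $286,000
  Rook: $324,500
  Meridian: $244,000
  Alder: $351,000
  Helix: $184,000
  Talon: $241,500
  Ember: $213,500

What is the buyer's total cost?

Bids ranked low→high: 184,000 (Helix), 213,500 (Ember), 241,500 (Talon), 244,000 (Meridian), …
Lowest 2: Helix, Ember.
Total cost = 184,000 + 213,500 = $397,500.

Total cost: $397,500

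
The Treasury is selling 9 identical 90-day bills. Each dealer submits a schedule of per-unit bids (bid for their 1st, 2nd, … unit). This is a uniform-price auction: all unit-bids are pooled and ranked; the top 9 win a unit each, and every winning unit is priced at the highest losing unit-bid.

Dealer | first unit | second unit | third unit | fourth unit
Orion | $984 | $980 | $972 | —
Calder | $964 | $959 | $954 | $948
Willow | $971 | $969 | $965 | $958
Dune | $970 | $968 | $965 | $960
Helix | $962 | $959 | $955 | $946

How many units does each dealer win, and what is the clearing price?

Merging the schedules and taking the best 9: 984 (Orion-1), 980 (Orion-2), 972 (Orion-3), 971 (Willow-1), 970 (Dune-1), 969 (Willow-2), 968 (Dune-2), 965 (Willow-3), 965 (Dune-3)
Highest rejected unit-bid = $964.
Allocation: Dune 3, Orion 3, Willow 3.

Dune 3, Orion 3, Willow 3; clearing price $964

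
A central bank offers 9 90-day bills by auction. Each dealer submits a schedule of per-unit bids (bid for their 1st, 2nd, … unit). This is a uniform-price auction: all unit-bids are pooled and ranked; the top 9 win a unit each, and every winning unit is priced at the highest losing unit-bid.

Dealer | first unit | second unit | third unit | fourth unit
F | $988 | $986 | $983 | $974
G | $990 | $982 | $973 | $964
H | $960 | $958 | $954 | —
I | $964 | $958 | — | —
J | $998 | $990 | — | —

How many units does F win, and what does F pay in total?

F: 4 units, pays $3,856

All unit-bids, highest first — top 9: 998 (J-1), 990 (G-1), 990 (J-2), 988 (F-1), 986 (F-2), 983 (F-3), 982 (G-2), 974 (F-4), 973 (G-3)
The (k+1)-th unit-bid is $964.
F wins 4 unit(s) at $964 each.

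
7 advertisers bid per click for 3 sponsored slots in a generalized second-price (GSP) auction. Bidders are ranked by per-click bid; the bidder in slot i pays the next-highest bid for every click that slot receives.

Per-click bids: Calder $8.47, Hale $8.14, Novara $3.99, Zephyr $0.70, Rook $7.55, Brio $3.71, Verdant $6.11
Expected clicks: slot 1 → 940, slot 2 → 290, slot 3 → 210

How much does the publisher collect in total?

Sorting advertisers: $8.47 (Calder) > $8.14 (Hale) > $7.55 (Rook) > $6.11 (Verdant) > …
Slot 1: Calder pays $8.14 × 940 = $7651.60
Slot 2: Hale pays $7.55 × 290 = $2189.50
Slot 3: Rook pays $6.11 × 210 = $1283.10
Total = $11124.20

Total revenue: $11124.20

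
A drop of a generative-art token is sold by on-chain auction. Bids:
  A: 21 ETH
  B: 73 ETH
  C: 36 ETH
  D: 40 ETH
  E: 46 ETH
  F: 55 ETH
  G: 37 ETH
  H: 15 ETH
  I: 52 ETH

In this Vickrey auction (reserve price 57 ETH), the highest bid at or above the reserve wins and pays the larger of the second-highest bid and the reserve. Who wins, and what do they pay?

Vickrey auction (reserve price 57 ETH): the highest bid at or above the reserve wins and pays the larger of the second-highest bid and the reserve.
Sorting bids: 73 (B) > 55 (F) > 52 (I) > 46 (E) > 40 (D) > 37 (G) > …
Highest eligible bid: B at 73 ETH.
max(second-highest 55 ETH, reserve 57 ETH) = 57 ETH.

B pays 57 ETH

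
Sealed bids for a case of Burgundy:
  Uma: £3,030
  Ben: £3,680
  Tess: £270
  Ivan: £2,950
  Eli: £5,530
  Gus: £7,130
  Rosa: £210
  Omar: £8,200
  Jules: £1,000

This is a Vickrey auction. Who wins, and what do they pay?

Bids in order: 8,200 (Omar) > 7,130 (Gus) > 5,530 (Eli) > 3,680 (Ben) > 3,030 (Uma) > 2,950 (Ivan) > …
Second-price: Omar pays Gus's bid of £7,130.

Omar pays £7,130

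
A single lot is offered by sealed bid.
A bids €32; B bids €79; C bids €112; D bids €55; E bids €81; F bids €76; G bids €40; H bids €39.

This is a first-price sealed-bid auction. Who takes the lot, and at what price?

C pays €112

Bids ranked: 112 (C) > 81 (E) > 79 (B) > 76 (F) > 55 (D) > 40 (G) > …
First-price: C pays what they bid, €112.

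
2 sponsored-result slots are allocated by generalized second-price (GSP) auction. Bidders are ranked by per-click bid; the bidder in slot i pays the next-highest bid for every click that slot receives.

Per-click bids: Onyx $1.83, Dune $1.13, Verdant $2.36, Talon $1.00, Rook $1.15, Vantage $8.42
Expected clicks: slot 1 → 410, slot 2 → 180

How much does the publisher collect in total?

Total revenue: $1297.00

Sorting advertisers: $8.42 (Vantage) > $2.36 (Verdant) > $1.83 (Onyx) > …
Slot 1: Vantage pays $2.36 × 410 = $967.60
Slot 2: Verdant pays $1.83 × 180 = $329.40
Total = $1297.00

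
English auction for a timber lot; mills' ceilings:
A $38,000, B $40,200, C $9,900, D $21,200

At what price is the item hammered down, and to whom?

Limits ranked: 40,200 (B) > 38,000 (A) > 21,200 (D) > 9,900 (C)
Once the price passes $38,000, only B is left; the hammer falls at A's limit of $38,000.

B wins at $38,000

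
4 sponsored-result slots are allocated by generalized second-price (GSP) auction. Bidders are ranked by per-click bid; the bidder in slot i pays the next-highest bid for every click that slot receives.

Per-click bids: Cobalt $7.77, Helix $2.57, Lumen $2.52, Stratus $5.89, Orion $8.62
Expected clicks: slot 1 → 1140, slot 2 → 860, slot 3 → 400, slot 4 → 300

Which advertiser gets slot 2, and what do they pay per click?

Per-click bids in order: $8.62 (Orion) > $7.77 (Cobalt) > $5.89 (Stratus) > $2.57 (Helix) > $2.52 (Lumen)
Slot 2 goes to the second-ranked bidder, Cobalt, who pays the next bid down: $5.89/click.

Cobalt; $5.89 per click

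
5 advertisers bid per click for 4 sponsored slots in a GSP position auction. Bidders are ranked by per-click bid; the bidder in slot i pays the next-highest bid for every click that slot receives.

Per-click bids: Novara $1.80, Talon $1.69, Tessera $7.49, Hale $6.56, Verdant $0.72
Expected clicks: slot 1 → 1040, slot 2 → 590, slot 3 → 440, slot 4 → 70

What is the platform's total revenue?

Total revenue: $8678.40

Sorting advertisers: $7.49 (Tessera) > $6.56 (Hale) > $1.80 (Novara) > $1.69 (Talon) > $0.72 (Verdant)
Slot 1: Tessera pays $6.56 × 1040 = $6822.40
Slot 2: Hale pays $1.80 × 590 = $1062.00
Slot 3: Novara pays $1.69 × 440 = $743.60
Slot 4: Talon pays $0.72 × 70 = $50.40
Total = $8678.40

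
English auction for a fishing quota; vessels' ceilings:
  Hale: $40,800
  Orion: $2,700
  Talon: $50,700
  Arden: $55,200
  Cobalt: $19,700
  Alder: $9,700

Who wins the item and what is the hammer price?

Rule: the price rises until one bidder remains; the winner pays the price at which the last rival dropped out.
Limits in order: 55,200 (Arden) > 50,700 (Talon) > 40,800 (Hale) > 19,700 (Cobalt) > 9,700 (Alder) > 2,700 (Orion)
Bidding ends when Talon exits at $50,700; Arden takes it.

Arden wins at $50,700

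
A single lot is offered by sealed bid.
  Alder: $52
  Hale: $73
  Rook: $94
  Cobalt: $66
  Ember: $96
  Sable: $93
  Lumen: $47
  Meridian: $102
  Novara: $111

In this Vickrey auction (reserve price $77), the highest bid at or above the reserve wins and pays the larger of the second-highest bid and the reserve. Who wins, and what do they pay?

Vickrey auction (reserve price $77): the highest bid at or above the reserve wins and pays the larger of the second-highest bid and the reserve.
Sorting bids: 111 (Novara) > 102 (Meridian) > 96 (Ember) > 94 (Rook) > 93 (Sable) > 73 (Hale) > …
Novara has the top bid at or above the reserve ($111).
max(second-highest $102, reserve $77) = $102; the reserve does not bind.

Novara pays $102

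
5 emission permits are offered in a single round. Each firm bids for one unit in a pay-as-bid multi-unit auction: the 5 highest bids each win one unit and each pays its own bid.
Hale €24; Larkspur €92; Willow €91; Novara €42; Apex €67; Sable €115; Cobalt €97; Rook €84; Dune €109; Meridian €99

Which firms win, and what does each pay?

Bids ranked high→low: 115 (Sable), 109 (Dune), 99 (Meridian), 97 (Cobalt), 92 (Larkspur), 91 (Willow), 84 (Rook), …
Winners (5 units): Sable, Dune, Meridian, Cobalt, Larkspur.
Each winner pays its own bid: Sable €115, Dune €109, Meridian €99, Cobalt €97, Larkspur €92.

Sable €115, Dune €109, Meridian €99, Cobalt €97, Larkspur €92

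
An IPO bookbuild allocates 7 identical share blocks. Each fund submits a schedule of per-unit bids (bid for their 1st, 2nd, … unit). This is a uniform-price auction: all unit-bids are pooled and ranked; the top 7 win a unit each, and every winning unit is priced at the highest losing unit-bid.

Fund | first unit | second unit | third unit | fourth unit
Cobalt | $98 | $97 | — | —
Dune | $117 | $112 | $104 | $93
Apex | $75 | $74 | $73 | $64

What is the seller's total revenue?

Merging the schedules and taking the best 7: 117 (Dune-1), 112 (Dune-2), 104 (Dune-3), 98 (Cobalt-1), 97 (Cobalt-2), 93 (Dune-4), 75 (Apex-1)
First bid not allocated: $74.
Allocation: Apex 1, Cobalt 2, Dune 4. Every unit priced at $74.
Revenue = 7 × 74 = $518.

Total revenue: $518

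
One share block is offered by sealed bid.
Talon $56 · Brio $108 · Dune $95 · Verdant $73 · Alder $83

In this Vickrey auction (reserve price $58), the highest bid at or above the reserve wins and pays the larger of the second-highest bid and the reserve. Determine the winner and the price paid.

Bids in order: 108 (Brio) > 95 (Dune) > 83 (Alder) > 73 (Verdant) > 56 (Talon)
Highest eligible bid: Brio at $108.
max(second-highest $95, reserve $58) = $95; the reserve does not bind.

Brio pays $95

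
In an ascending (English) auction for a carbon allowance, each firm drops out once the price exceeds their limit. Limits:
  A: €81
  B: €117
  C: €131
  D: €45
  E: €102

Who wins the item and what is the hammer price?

C wins at €117

Limits ranked: 131 (C) > 117 (B) > 102 (E) > 81 (A) > 45 (D)
B is the last rival to drop out, at €117; C remains and wins at that price.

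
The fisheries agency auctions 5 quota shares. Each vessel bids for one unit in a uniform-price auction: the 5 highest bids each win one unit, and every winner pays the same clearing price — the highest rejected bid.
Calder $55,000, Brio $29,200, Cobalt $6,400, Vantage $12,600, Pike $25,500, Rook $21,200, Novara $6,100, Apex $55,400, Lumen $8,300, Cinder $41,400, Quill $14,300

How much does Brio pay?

Brio pays $21,200

Bids ranked high→low: 55,400 (Apex), 55,000 (Calder), 41,400 (Cinder), 29,200 (Brio), 25,500 (Pike), 21,200 (Rook), 14,300 (Quill), …
Winners (5 units): Apex, Calder, Cinder, Brio, Pike.
Highest unsuccessful bid: $21,200 → clearing price.
Brio wins → pays $21,200.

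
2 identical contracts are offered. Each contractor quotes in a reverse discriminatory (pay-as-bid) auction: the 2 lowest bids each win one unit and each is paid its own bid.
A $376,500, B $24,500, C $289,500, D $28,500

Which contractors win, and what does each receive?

B $24,500, D $28,500

Ordering the bids: 24,500 (B), 28,500 (D), 289,500 (C), 376,500 (A)
Winners (2 units): B, D.
Each winner is paid its own bid: B $24,500, D $28,500.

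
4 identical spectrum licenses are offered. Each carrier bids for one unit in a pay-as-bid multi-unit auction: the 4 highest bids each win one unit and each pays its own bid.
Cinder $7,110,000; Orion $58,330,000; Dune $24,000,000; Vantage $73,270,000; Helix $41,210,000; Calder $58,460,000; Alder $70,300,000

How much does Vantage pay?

Vantage pays $73,270,000

Ordering the bids: 73,270,000 (Vantage), 70,300,000 (Alder), 58,460,000 (Calder), 58,330,000 (Orion), 41,210,000 (Helix), 24,000,000 (Dune), …
The 4 highest are Vantage, Alder, Calder, Orion.
Vantage wins → own bid $73,270,000.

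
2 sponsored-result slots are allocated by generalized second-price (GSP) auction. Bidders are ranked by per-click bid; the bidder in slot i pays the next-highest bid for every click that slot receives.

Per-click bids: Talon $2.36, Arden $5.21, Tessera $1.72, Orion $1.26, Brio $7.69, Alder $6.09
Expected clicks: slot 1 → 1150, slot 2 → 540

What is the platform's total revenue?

Total revenue: $9816.90

Ranked by bid: $7.69 (Brio) > $6.09 (Alder) > $5.21 (Arden) > …
Slot 1: Brio pays $6.09 × 1150 = $7003.50
Slot 2: Alder pays $5.21 × 540 = $2813.40
Total = $9816.90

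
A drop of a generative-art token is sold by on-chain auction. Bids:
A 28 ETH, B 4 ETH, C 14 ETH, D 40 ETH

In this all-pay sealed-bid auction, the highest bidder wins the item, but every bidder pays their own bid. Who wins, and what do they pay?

D pays 40 ETH

Sorting bids: 40 (D) > 28 (A) > 14 (C) > 4 (B)
D wins with the top bid; all bids are sunk regardless.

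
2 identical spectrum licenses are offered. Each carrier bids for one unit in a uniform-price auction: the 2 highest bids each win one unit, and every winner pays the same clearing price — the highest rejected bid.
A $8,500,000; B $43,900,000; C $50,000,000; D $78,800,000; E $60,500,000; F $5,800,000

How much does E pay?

Ordering the bids: 78,800,000 (D), 60,500,000 (E), 50,000,000 (C), 43,900,000 (B), …
Top 2: D, E.
Clearing price = highest rejected bid = $50,000,000.
E wins → pays $50,000,000.

E pays $50,000,000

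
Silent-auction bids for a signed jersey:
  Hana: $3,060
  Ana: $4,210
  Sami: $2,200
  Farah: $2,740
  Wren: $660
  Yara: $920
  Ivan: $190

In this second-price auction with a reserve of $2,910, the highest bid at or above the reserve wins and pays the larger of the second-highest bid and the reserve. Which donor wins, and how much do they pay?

Ana pays $3,060

Second-price auction with a reserve of $2,910: the highest bid at or above the reserve wins and pays the larger of the second-highest bid and the reserve.
Bids ranked: 4,210 (Ana) > 3,060 (Hana) > 2,740 (Farah) > 2,200 (Sami) > 920 (Yara) > 660 (Wren) > …
Highest eligible bid: Ana at $4,210.
Second-highest bid $3,060 exceeds the reserve $2,910 → payment $3,060.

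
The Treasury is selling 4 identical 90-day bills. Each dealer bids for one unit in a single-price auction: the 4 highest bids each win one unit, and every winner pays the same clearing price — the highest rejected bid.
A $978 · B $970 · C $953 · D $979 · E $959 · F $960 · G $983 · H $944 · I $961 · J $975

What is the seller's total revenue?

Ordering the bids: 983 (G), 979 (D), 978 (A), 975 (J), 970 (B), 961 (I), …
Winners (4 units): G, D, A, J.
Clearing price = highest rejected bid = $970.
Total revenue = 4 × $970 = $3,880.

Total revenue: $3,880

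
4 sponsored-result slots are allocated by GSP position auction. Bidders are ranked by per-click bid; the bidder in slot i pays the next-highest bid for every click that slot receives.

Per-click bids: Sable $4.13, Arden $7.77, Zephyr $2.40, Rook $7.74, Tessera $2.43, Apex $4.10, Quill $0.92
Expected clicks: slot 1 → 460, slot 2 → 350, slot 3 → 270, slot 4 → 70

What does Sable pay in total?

Ranked by bid: $7.77 (Arden) > $7.74 (Rook) > $4.13 (Sable) > $4.10 (Apex) > $2.43 (Tessera) > …
Sable holds slot 3 → pays next bid $4.10 × 270 clicks = $1107.00.

Sable pays $1107.00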